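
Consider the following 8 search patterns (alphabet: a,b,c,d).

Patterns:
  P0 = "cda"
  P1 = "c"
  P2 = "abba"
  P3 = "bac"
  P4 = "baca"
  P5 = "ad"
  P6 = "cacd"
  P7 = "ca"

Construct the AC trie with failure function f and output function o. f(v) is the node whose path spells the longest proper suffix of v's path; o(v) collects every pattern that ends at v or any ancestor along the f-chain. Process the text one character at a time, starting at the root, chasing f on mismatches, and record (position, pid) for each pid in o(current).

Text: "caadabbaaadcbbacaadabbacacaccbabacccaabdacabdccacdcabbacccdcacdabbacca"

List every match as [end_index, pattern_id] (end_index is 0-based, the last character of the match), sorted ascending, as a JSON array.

Build:
Trie nodes:
  n0 'ε': a→4 b→8 c→1
  n1 'c': a→13 d→2  [P1 ends]
  n2 'cd': a→3
  n3 'cda': ·  [P0 ends]
  n4 'a': b→5 d→12
  n5 'ab': b→6
  n6 'abb': a→7
  n7 'abba': ·  [P2 ends]
  n8 'b': a→9
  n9 'ba': c→10
  n10 'bac': a→11  [P3 ends]
  n11 'baca': ·  [P4 ends]
  n12 'ad': ·  [P5 ends]
  n13 'ca': c→14  [P7 ends]
  n14 'cac': d→15
  n15 'cacd': ·  [P6 ends]

Failure links (BFS by depth):
  fail(1) 'c': from fail(0)=0 chase 'c': 0 ⇒ 0;  out={1}∪out(0)={1}
  fail(4) 'a': from fail(0)=0 chase 'a': 0 ⇒ 0;  out=∅∪out(0)=∅
  fail(8) 'b': from fail(0)=0 chase 'b': 0 ⇒ 0;  out=∅∪out(0)=∅
  fail(2) 'cd': from fail(1)=0 chase 'd': 0 ⇒ 0;  out=∅∪out(0)=∅
  fail(5) 'ab': from fail(4)=0 chase 'b': 0 ⇒ 8;  out=∅∪out(8)=∅
  fail(9) 'ba': from fail(8)=0 chase 'a': 0 ⇒ 4;  out=∅∪out(4)=∅
  fail(12) 'ad': from fail(4)=0 chase 'd': 0 ⇒ 0;  out={5}∪out(0)={5}
  fail(13) 'ca': from fail(1)=0 chase 'a': 0 ⇒ 4;  out={7}∪out(4)={7}
  fail(3) 'cda': from fail(2)=0 chase 'a': 0 ⇒ 4;  out={0}∪out(4)={0}
  fail(6) 'abb': from fail(5)=8 chase 'b': 8→0 ⇒ 8;  out=∅∪out(8)=∅
  fail(10) 'bac': from fail(9)=4 chase 'c': 4→0 ⇒ 1;  out={3}∪out(1)={1,3}
  fail(14) 'cac': from fail(13)=4 chase 'c': 4→0 ⇒ 1;  out=∅∪out(1)={1}
  fail(7) 'abba': from fail(6)=8 chase 'a': 8 ⇒ 9;  out={2}∪out(9)={2}
  fail(11) 'baca': from fail(10)=1 chase 'a': 1 ⇒ 13;  out={4}∪out(13)={4,7}
  fail(15) 'cacd': from fail(14)=1 chase 'd': 1 ⇒ 2;  out={6}∪out(2)={6}

Text stream:
i=0 'c': node 0→1  → match P1@[0:0]
i=1 'a': node 1→13  → match P7@[0:1]
i=2 'a': node 13→4 (fail-walked)
i=3 'd': node 4→12  → match P5@[2:3]
i=4 'a': node 12→4 (fail-walked)
i=5 'b': node 4→5
i=6 'b': node 5→6
i=7 'a': node 6→7  → match P2@[4:7]
i=8 'a': node 7→4 (fail-walked)
i=9 'a': node 4→4 (fail-walked)
i=10 'd': node 4→12  → match P5@[9:10]
i=11 'c': node 12→1 (fail-walked)  → match P1@[11:11]
i=12 'b': node 1→8 (fail-walked)
i=13 'b': node 8→8 (fail-walked)
i=14 'a': node 8→9
i=15 'c': node 9→10  → match P1@[15:15],P3@[13:15]
i=16 'a': node 10→11  → match P4@[13:16],P7@[15:16]
i=17 'a': node 11→4 (fail-walked)
i=18 'd': node 4→12  → match P5@[17:18]
i=19 'a': node 12→4 (fail-walked)
i=20 'b': node 4→5
i=21 'b': node 5→6
i=22 'a': node 6→7  → match P2@[19:22]
i=23 'c': node 7→10 (fail-walked)  → match P1@[23:23],P3@[21:23]
i=24 'a': node 10→11  → match P4@[21:24],P7@[23:24]
i=25 'c': node 11→14 (fail-walked)  → match P1@[25:25]
i=26 'a': node 14→13 (fail-walked)  → match P7@[25:26]
i=27 'c': node 13→14  → match P1@[27:27]
i=28 'c': node 14→1 (fail-walked)  → match P1@[28:28]
i=29 'b': node 1→8 (fail-walked)
i=30 'a': node 8→9
i=31 'b': node 9→5 (fail-walked)
i=32 'a': node 5→9 (fail-walked)
i=33 'c': node 9→10  → match P1@[33:33],P3@[31:33]
i=34 'c': node 10→1 (fail-walked)  → match P1@[34:34]
i=35 'c': node 1→1 (fail-walked)  → match P1@[35:35]
i=36 'a': node 1→13  → match P7@[35:36]
i=37 'a': node 13→4 (fail-walked)
i=38 'b': node 4→5
i=39 'd': node 5→0 (fail-walked)
i=40 'a': node 0→4
i=41 'c': node 4→1 (fail-walked)  → match P1@[41:41]
i=42 'a': node 1→13  → match P7@[41:42]
i=43 'b': node 13→5 (fail-walked)
i=44 'd': node 5→0 (fail-walked)
i=45 'c': node 0→1  → match P1@[45:45]
i=46 'c': node 1→1 (fail-walked)  → match P1@[46:46]
i=47 'a': node 1→13  → match P7@[46:47]
i=48 'c': node 13→14  → match P1@[48:48]
i=49 'd': node 14→15  → match P6@[46:49]
i=50 'c': node 15→1 (fail-walked)  → match P1@[50:50]
i=51 'a': node 1→13  → match P7@[50:51]
i=52 'b': node 13→5 (fail-walked)
i=53 'b': node 5→6
i=54 'a': node 6→7  → match P2@[51:54]
i=55 'c': node 7→10 (fail-walked)  → match P1@[55:55],P3@[53:55]
i=56 'c': node 10→1 (fail-walked)  → match P1@[56:56]
i=57 'c': node 1→1 (fail-walked)  → match P1@[57:57]
i=58 'd': node 1→2
i=59 'c': node 2→1 (fail-walked)  → match P1@[59:59]
i=60 'a': node 1→13  → match P7@[59:60]
i=61 'c': node 13→14  → match P1@[61:61]
i=62 'd': node 14→15  → match P6@[59:62]
i=63 'a': node 15→3 (fail-walked)  → match P0@[61:63]
i=64 'b': node 3→5 (fail-walked)
i=65 'b': node 5→6
i=66 'a': node 6→7  → match P2@[63:66]
i=67 'c': node 7→10 (fail-walked)  → match P1@[67:67],P3@[65:67]
i=68 'c': node 10→1 (fail-walked)  → match P1@[68:68]
i=69 'a': node 1→13  → match P7@[68:69]

All matches (sorted): [[0,1],[1,7],[3,5],[7,2],[10,5],[11,1],[15,1],[15,3],[16,4],[16,7],[18,5],[22,2],[23,1],[23,3],[24,4],[24,7],[25,1],[26,7],[27,1],[28,1],[33,1],[33,3],[34,1],[35,1],[36,7],[41,1],[42,7],[45,1],[46,1],[47,7],[48,1],[49,6],[50,1],[51,7],[54,2],[55,1],[55,3],[56,1],[57,1],[59,1],[60,7],[61,1],[62,6],[63,0],[66,2],[67,1],[67,3],[68,1],[69,7]]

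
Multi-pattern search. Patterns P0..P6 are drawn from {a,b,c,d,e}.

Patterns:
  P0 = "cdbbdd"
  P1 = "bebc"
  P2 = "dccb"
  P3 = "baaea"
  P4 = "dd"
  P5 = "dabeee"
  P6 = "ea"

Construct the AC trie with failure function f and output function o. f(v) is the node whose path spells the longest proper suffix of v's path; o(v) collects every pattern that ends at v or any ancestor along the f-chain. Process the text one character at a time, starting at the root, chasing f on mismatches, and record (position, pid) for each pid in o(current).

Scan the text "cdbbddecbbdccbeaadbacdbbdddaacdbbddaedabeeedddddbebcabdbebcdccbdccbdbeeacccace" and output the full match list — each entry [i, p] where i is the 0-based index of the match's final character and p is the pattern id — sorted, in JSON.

Build automaton:
Trie nodes:
  0='ε' goto b→7 c→1 d→11 e→25
  1='c' goto d→2
  2='cd' goto b→3
  3='cdb' goto b→4
  4='cdbb' goto d→5
  5='cdbbd' goto d→6
  6='cdbbdd' goto ·  [P0 ends]
  7='b' goto a→15 e→8
  8='be' goto b→9
  9='beb' goto c→10
  10='bebc' goto ·  [P1 ends]
  11='d' goto a→20 c→12 d→19
  12='dc' goto c→13
  13='dcc' goto b→14
  14='dccb' goto ·  [P2 ends]
  15='ba' goto a→16
  16='baa' goto e→17
  17='baae' goto a→18
  18='baaea' goto ·  [P3 ends]
  19='dd' goto ·  [P4 ends]
  20='da' goto b→21
  21='dab' goto e→22
  22='dabe' goto e→23
  23='dabee' goto e→24
  24='dabeee' goto ·  [P5 ends]
  25='e' goto a→26
  26='ea' goto ·  [P6 ends]

BFS fail/out derivation:
  fail(1) 'c': from fail(0)=0 chase 'c': 0 ⇒ 0;  out=∅∪out(0)=∅
  fail(7) 'b': from fail(0)=0 chase 'b': 0 ⇒ 0;  out=∅∪out(0)=∅
  fail(11) 'd': from fail(0)=0 chase 'd': 0 ⇒ 0;  out=∅∪out(0)=∅
  fail(25) 'e': from fail(0)=0 chase 'e': 0 ⇒ 0;  out=∅∪out(0)=∅
  fail(2) 'cd': from fail(1)=0 chase 'd': 0 ⇒ 11;  out=∅∪out(11)=∅
  fail(8) 'be': from fail(7)=0 chase 'e': 0 ⇒ 25;  out=∅∪out(25)=∅
  fail(12) 'dc': from fail(11)=0 chase 'c': 0 ⇒ 1;  out=∅∪out(1)=∅
  fail(15) 'ba': from fail(7)=0 chase 'a': 0 ⇒ 0;  out=∅∪out(0)=∅
  fail(19) 'dd': from fail(11)=0 chase 'd': 0 ⇒ 11;  out={4}∪out(11)={4}
  fail(20) 'da': from fail(11)=0 chase 'a': 0 ⇒ 0;  out=∅∪out(0)=∅
  fail(26) 'ea': from fail(25)=0 chase 'a': 0 ⇒ 0;  out={6}∪out(0)={6}
  fail(3) 'cdb': from fail(2)=11 chase 'b': 11→0 ⇒ 7;  out=∅∪out(7)=∅
  fail(9) 'beb': from fail(8)=25 chase 'b': 25→0 ⇒ 7;  out=∅∪out(7)=∅
  fail(13) 'dcc': from fail(12)=1 chase 'c': 1→0 ⇒ 1;  out=∅∪out(1)=∅
  fail(16) 'baa': from fail(15)=0 chase 'a': 0 ⇒ 0;  out=∅∪out(0)=∅
  fail(21) 'dab': from fail(20)=0 chase 'b': 0 ⇒ 7;  out=∅∪out(7)=∅
  fail(4) 'cdbb': from fail(3)=7 chase 'b': 7→0 ⇒ 7;  out=∅∪out(7)=∅
  fail(10) 'bebc': from fail(9)=7 chase 'c': 7→0 ⇒ 1;  out={1}∪out(1)={1}
  fail(14) 'dccb': from fail(13)=1 chase 'b': 1→0 ⇒ 7;  out={2}∪out(7)={2}
  fail(17) 'baae': from fail(16)=0 chase 'e': 0 ⇒ 25;  out=∅∪out(25)=∅
  fail(22) 'dabe': from fail(21)=7 chase 'e': 7 ⇒ 8;  out=∅∪out(8)=∅
  fail(5) 'cdbbd': from fail(4)=7 chase 'd': 7→0 ⇒ 11;  out=∅∪out(11)=∅
  fail(18) 'baaea': from fail(17)=25 chase 'a': 25 ⇒ 26;  out={3}∪out(26)={3,6}
  fail(23) 'dabee': from fail(22)=8 chase 'e': 8→25→0 ⇒ 25;  out=∅∪out(25)=∅
  fail(6) 'cdbbdd': from fail(5)=11 chase 'd': 11 ⇒ 19;  out={0}∪out(19)={0,4}
  fail(24) 'dabeee': from fail(23)=25 chase 'e': 25→0 ⇒ 25;  out={5}∪out(25)={5}

Text stream:
pos 0 'c': at 1
pos 1 'd': at 2
pos 2 'b': at 3
pos 3 'b': at 4
pos 4 'd': at 5
pos 5 'd': at 6  emit P0@[0:5],P4@[4:5]
pos 6 'e': at 25 (via fail)
pos 7 'c': at 1 (via fail)
pos 8 'b': at 7 (via fail)
pos 9 'b': at 7 (via fail)
pos 10 'd': at 11 (via fail)
pos 11 'c': at 12
pos 12 'c': at 13
pos 13 'b': at 14  emit P2@[10:13]
pos 14 'e': at 8 (via fail)
pos 15 'a': at 26 (via fail)  emit P6@[14:15]
pos 16 'a': at 0 (via fail)
pos 17 'd': at 11
pos 18 'b': at 7 (via fail)
pos 19 'a': at 15
pos 20 'c': at 1 (via fail)
pos 21 'd': at 2
pos 22 'b': at 3
pos 23 'b': at 4
pos 24 'd': at 5
pos 25 'd': at 6  emit P0@[20:25],P4@[24:25]
pos 26 'd': at 19 (via fail)  emit P4@[25:26]
pos 27 'a': at 20 (via fail)
pos 28 'a': at 0 (via fail)
pos 29 'c': at 1
pos 30 'd': at 2
pos 31 'b': at 3
pos 32 'b': at 4
pos 33 'd': at 5
pos 34 'd': at 6  emit P0@[29:34],P4@[33:34]
pos 35 'a': at 20 (via fail)
pos 36 'e': at 25 (via fail)
pos 37 'd': at 11 (via fail)
pos 38 'a': at 20
pos 39 'b': at 21
pos 40 'e': at 22
pos 41 'e': at 23
pos 42 'e': at 24  emit P5@[37:42]
pos 43 'd': at 11 (via fail)
pos 44 'd': at 19  emit P4@[43:44]
pos 45 'd': at 19 (via fail)  emit P4@[44:45]
pos 46 'd': at 19 (via fail)  emit P4@[45:46]
pos 47 'd': at 19 (via fail)  emit P4@[46:47]
pos 48 'b': at 7 (via fail)
pos 49 'e': at 8
pos 50 'b': at 9
pos 51 'c': at 10  emit P1@[48:51]
pos 52 'a': at 0 (via fail)
pos 53 'b': at 7
pos 54 'd': at 11 (via fail)
pos 55 'b': at 7 (via fail)
pos 56 'e': at 8
pos 57 'b': at 9
pos 58 'c': at 10  emit P1@[55:58]
pos 59 'd': at 2 (via fail)
pos 60 'c': at 12 (via fail)
pos 61 'c': at 13
pos 62 'b': at 14  emit P2@[59:62]
pos 63 'd': at 11 (via fail)
pos 64 'c': at 12
pos 65 'c': at 13
pos 66 'b': at 14  emit P2@[63:66]
pos 67 'd': at 11 (via fail)
pos 68 'b': at 7 (via fail)
pos 69 'e': at 8
pos 70 'e': at 25 (via fail)
pos 71 'a': at 26  emit P6@[70:71]
pos 72 'c': at 1 (via fail)
pos 73 'c': at 1 (via fail)
pos 74 'c': at 1 (via fail)
pos 75 'a': at 0 (via fail)
pos 76 'c': at 1
pos 77 'e': at 25 (via fail)

Result: [[5,0],[5,4],[13,2],[15,6],[25,0],[25,4],[26,4],[34,0],[34,4],[42,5],[44,4],[45,4],[46,4],[47,4],[51,1],[58,1],[62,2],[66,2],[71,6]]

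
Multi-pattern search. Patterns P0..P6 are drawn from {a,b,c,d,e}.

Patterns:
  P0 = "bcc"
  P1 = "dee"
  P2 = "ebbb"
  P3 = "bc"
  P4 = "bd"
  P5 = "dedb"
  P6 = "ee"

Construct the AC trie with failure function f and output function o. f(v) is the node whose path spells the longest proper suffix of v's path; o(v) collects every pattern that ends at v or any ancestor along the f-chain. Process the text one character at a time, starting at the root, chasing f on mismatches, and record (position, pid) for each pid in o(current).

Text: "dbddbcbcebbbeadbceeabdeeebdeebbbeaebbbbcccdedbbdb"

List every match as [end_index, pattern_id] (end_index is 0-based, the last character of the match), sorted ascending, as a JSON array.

Build:
Trie nodes:
  0='ε' goto b→1 d→4 e→7
  1='b' goto c→2 d→11
  2='bc' goto c→3  [P3 ends]
  3='bcc' goto ·  [P0 ends]
  4='d' goto e→5
  5='de' goto d→12 e→6
  6='dee' goto ·  [P1 ends]
  7='e' goto b→8 e→14
  8='eb' goto b→9
  9='ebb' goto b→10
  10='ebbb' goto ·  [P2 ends]
  11='bd' goto ·  [P4 ends]
  12='ded' goto b→13
  13='dedb' goto ·  [P5 ends]
  14='ee' goto ·  [P6 ends]

Failure links (BFS by depth):
  fail(1) 'b': from fail(0)=0 chase 'b': 0 ⇒ 0;  out=∅∪out(0)=∅
  fail(4) 'd': from fail(0)=0 chase 'd': 0 ⇒ 0;  out=∅∪out(0)=∅
  fail(7) 'e': from fail(0)=0 chase 'e': 0 ⇒ 0;  out=∅∪out(0)=∅
  fail(2) 'bc': from fail(1)=0 chase 'c': 0 ⇒ 0;  out={3}∪out(0)={3}
  fail(5) 'de': from fail(4)=0 chase 'e': 0 ⇒ 7;  out=∅∪out(7)=∅
  fail(8) 'eb': from fail(7)=0 chase 'b': 0 ⇒ 1;  out=∅∪out(1)=∅
  fail(11) 'bd': from fail(1)=0 chase 'd': 0 ⇒ 4;  out={4}∪out(4)={4}
  fail(14) 'ee': from fail(7)=0 chase 'e': 0 ⇒ 7;  out={6}∪out(7)={6}
  fail(3) 'bcc': from fail(2)=0 chase 'c': 0 ⇒ 0;  out={0}∪out(0)={0}
  fail(6) 'dee': from fail(5)=7 chase 'e': 7 ⇒ 14;  out={1}∪out(14)={1,6}
  fail(9) 'ebb': from fail(8)=1 chase 'b': 1→0 ⇒ 1;  out=∅∪out(1)=∅
  fail(12) 'ded': from fail(5)=7 chase 'd': 7→0 ⇒ 4;  out=∅∪out(4)=∅
  fail(10) 'ebbb': from fail(9)=1 chase 'b': 1→0 ⇒ 1;  out={2}∪out(1)={2}
  fail(13) 'dedb': from fail(12)=4 chase 'b': 4→0 ⇒ 1;  out={5}∪out(1)={5}

Text stream:
pos 0 'd': at 4
pos 1 'b': at 1 ·f
pos 2 'd': at 11  emit P4@[1:2]
pos 3 'd': at 4 ·f
pos 4 'b': at 1 ·f
pos 5 'c': at 2  emit P3@[4:5]
pos 6 'b': at 1 ·f
pos 7 'c': at 2  emit P3@[6:7]
pos 8 'e': at 7 ·f
pos 9 'b': at 8
pos 10 'b': at 9
pos 11 'b': at 10  emit P2@[8:11]
pos 12 'e': at 7 ·f
pos 13 'a': at 0 ·f
pos 14 'd': at 4
pos 15 'b': at 1 ·f
pos 16 'c': at 2  emit P3@[15:16]
pos 17 'e': at 7 ·f
pos 18 'e': at 14  emit P6@[17:18]
pos 19 'a': at 0 ·f
pos 20 'b': at 1
pos 21 'd': at 11  emit P4@[20:21]
pos 22 'e': at 5 ·f
pos 23 'e': at 6  emit P1@[21:23],P6@[22:23]
pos 24 'e': at 14 ·f  emit P6@[23:24]
pos 25 'b': at 8 ·f
pos 26 'd': at 11 ·f  emit P4@[25:26]
pos 27 'e': at 5 ·f
pos 28 'e': at 6  emit P1@[26:28],P6@[27:28]
pos 29 'b': at 8 ·f
pos 30 'b': at 9
pos 31 'b': at 10  emit P2@[28:31]
pos 32 'e': at 7 ·f
pos 33 'a': at 0 ·f
pos 34 'e': at 7
pos 35 'b': at 8
pos 36 'b': at 9
pos 37 'b': at 10  emit P2@[34:37]
pos 38 'b': at 1 ·f
pos 39 'c': at 2  emit P3@[38:39]
pos 40 'c': at 3  emit P0@[38:40]
pos 41 'c': at 0 ·f
pos 42 'd': at 4
pos 43 'e': at 5
pos 44 'd': at 12
pos 45 'b': at 13  emit P5@[42:45]
pos 46 'b': at 1 ·f
pos 47 'd': at 11  emit P4@[46:47]
pos 48 'b': at 1 ·f

Matches: [[2,4],[5,3],[7,3],[11,2],[16,3],[18,6],[21,4],[23,1],[23,6],[24,6],[26,4],[28,1],[28,6],[31,2],[37,2],[39,3],[40,0],[45,5],[47,4]]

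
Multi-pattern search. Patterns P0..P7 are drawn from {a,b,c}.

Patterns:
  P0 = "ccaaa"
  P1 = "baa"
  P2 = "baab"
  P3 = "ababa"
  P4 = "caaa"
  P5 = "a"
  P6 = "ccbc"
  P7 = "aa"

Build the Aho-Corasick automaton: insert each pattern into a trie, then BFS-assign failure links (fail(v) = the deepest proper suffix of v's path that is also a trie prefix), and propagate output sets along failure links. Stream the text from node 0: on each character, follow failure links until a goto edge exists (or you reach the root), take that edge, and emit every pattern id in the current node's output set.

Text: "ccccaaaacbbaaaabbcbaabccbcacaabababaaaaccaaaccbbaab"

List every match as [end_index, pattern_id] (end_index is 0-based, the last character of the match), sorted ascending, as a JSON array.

Build automaton:
Trie (insert patterns):
  0='ε' goto a→10 b→6 c→1
  1='c' goto a→15 c→2
  2='cc' goto a→3 b→18
  3='cca' goto a→4
  4='ccaa' goto a→5
  5='ccaaa' goto ·  [P0 ends]
  6='b' goto a→7
  7='ba' goto a→8
  8='baa' goto b→9  [P1 ends]
  9='baab' goto ·  [P2 ends]
  10='a' goto a→20 b→11  [P5 ends]
  11='ab' goto a→12
  12='aba' goto b→13
  13='abab' goto a→14
  14='ababa' goto ·  [P3 ends]
  15='ca' goto a→16
  16='caa' goto a→17
  17='caaa' goto ·  [P4 ends]
  18='ccb' goto c→19
  19='ccbc' goto ·  [P6 ends]
  20='aa' goto ·  [P7 ends]

Failure links (BFS by depth):
  n1('c'): parent n0 fail=0; on 'c' 0 → fail=0;  out ∅∪∅=∅
  n6('b'): parent n0 fail=0; on 'b' 0 → fail=0;  out ∅∪∅=∅
  n10('a'): parent n0 fail=0; on 'a' 0 → fail=0;  out {5}∪∅={5}
  n2('cc'): parent n1 fail=0; on 'c' 0 → fail=1;  out ∅∪∅=∅
  n7('ba'): parent n6 fail=0; on 'a' 0 → fail=10;  out ∅∪{5}={5}
  n11('ab'): parent n10 fail=0; on 'b' 0 → fail=6;  out ∅∪∅=∅
  n15('ca'): parent n1 fail=0; on 'a' 0 → fail=10;  out ∅∪{5}={5}
  n20('aa'): parent n10 fail=0; on 'a' 0 → fail=10;  out {7}∪{5}={5,7}
  n3('cca'): parent n2 fail=1; on 'a' 1 → fail=15;  out ∅∪{5}={5}
  n8('baa'): parent n7 fail=10; on 'a' 10 → fail=20;  out {1}∪{5,7}={1,5,7}
  n12('aba'): parent n11 fail=6; on 'a' 6 → fail=7;  out ∅∪{5}={5}
  n16('caa'): parent n15 fail=10; on 'a' 10 → fail=20;  out ∅∪{5,7}={5,7}
  n18('ccb'): parent n2 fail=1; on 'b' 1→0 → fail=6;  out ∅∪∅=∅
  n4('ccaa'): parent n3 fail=15; on 'a' 15 → fail=16;  out ∅∪{5,7}={5,7}
  n9('baab'): parent n8 fail=20; on 'b' 20→10 → fail=11;  out {2}∪∅={2}
  n13('abab'): parent n12 fail=7; on 'b' 7→10 → fail=11;  out ∅∪∅=∅
  n17('caaa'): parent n16 fail=20; on 'a' 20→10 → fail=20;  out {4}∪{5,7}={4,5,7}
  n19('ccbc'): parent n18 fail=6; on 'c' 6→0 → fail=1;  out {6}∪∅={6}
  n5('ccaaa'): parent n4 fail=16; on 'a' 16 → fail=17;  out {0}∪{4,5,7}={0,4,5,7}
  n14('ababa'): parent n13 fail=11; on 'a' 11 → fail=12;  out {3}∪{5}={3,5}

Run:
pos 0 'c': at 1
pos 1 'c': at 2
pos 2 'c': at 2 ·f
pos 3 'c': at 2 ·f
pos 4 'a': at 3  emit P5@[4:4]
pos 5 'a': at 4  emit P5@[5:5],P7@[4:5]
pos 6 'a': at 5  emit P0@[2:6],P4@[3:6],P5@[6:6],P7@[5:6]
pos 7 'a': at 20 ·f  emit P5@[7:7],P7@[6:7]
pos 8 'c': at 1 ·f
pos 9 'b': at 6 ·f
pos 10 'b': at 6 ·f
pos 11 'a': at 7  emit P5@[11:11]
pos 12 'a': at 8  emit P1@[10:12],P5@[12:12],P7@[11:12]
pos 13 'a': at 20 ·f  emit P5@[13:13],P7@[12:13]
pos 14 'a': at 20 ·f  emit P5@[14:14],P7@[13:14]
pos 15 'b': at 11 ·f
pos 16 'b': at 6 ·f
pos 17 'c': at 1 ·f
pos 18 'b': at 6 ·f
pos 19 'a': at 7  emit P5@[19:19]
pos 20 'a': at 8  emit P1@[18:20],P5@[20:20],P7@[19:20]
pos 21 'b': at 9  emit P2@[18:21]
pos 22 'c': at 1 ·f
pos 23 'c': at 2
pos 24 'b': at 18
pos 25 'c': at 19  emit P6@[22:25]
pos 26 'a': at 15 ·f  emit P5@[26:26]
pos 27 'c': at 1 ·f
pos 28 'a': at 15  emit P5@[28:28]
pos 29 'a': at 16  emit P5@[29:29],P7@[28:29]
pos 30 'b': at 11 ·f
pos 31 'a': at 12  emit P5@[31:31]
pos 32 'b': at 13
pos 33 'a': at 14  emit P3@[29:33],P5@[33:33]
pos 34 'b': at 13 ·f
pos 35 'a': at 14  emit P3@[31:35],P5@[35:35]
pos 36 'a': at 8 ·f  emit P1@[34:36],P5@[36:36],P7@[35:36]
pos 37 'a': at 20 ·f  emit P5@[37:37],P7@[36:37]
pos 38 'a': at 20 ·f  emit P5@[38:38],P7@[37:38]
pos 39 'c': at 1 ·f
pos 40 'c': at 2
pos 41 'a': at 3  emit P5@[41:41]
pos 42 'a': at 4  emit P5@[42:42],P7@[41:42]
pos 43 'a': at 5  emit P0@[39:43],P4@[40:43],P5@[43:43],P7@[42:43]
pos 44 'c': at 1 ·f
pos 45 'c': at 2
pos 46 'b': at 18
pos 47 'b': at 6 ·f
pos 48 'a': at 7  emit P5@[48:48]
pos 49 'a': at 8  emit P1@[47:49],P5@[49:49],P7@[48:49]
pos 50 'b': at 9  emit P2@[47:50]

All matches (sorted): [[4,5],[5,5],[5,7],[6,0],[6,4],[6,5],[6,7],[7,5],[7,7],[11,5],[12,1],[12,5],[12,7],[13,5],[13,7],[14,5],[14,7],[19,5],[20,1],[20,5],[20,7],[21,2],[25,6],[26,5],[28,5],[29,5],[29,7],[31,5],[33,3],[33,5],[35,3],[35,5],[36,1],[36,5],[36,7],[37,5],[37,7],[38,5],[38,7],[41,5],[42,5],[42,7],[43,0],[43,4],[43,5],[43,7],[48,5],[49,1],[49,5],[49,7],[50,2]]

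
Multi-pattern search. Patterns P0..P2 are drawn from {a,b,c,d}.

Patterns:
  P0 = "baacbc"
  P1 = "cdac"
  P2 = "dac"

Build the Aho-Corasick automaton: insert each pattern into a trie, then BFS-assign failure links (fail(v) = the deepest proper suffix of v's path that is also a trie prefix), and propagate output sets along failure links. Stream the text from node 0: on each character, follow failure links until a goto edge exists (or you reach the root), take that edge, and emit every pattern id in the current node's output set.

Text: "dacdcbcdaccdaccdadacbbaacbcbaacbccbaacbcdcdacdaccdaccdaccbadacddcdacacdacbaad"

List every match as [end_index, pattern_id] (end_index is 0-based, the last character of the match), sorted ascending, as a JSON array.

Build automaton:
Trie (insert patterns):
  0='ε' goto b→1 c→7 d→11
  1='b' goto a→2
  2='ba' goto a→3
  3='baa' goto c→4
  4='baac' goto b→5
  5='baacb' goto c→6
  6='baacbc' goto ·  ←P0
  7='c' goto d→8
  8='cd' goto a→9
  9='cda' goto c→10
  10='cdac' goto ·  ←P1
  11='d' goto a→12
  12='da' goto c→13
  13='dac' goto ·  ←P2

Failure links (BFS by depth):
  n1('b'): parent n0 fail=0; on 'b' 0 → fail=0;  out ∅∪∅=∅
  n7('c'): parent n0 fail=0; on 'c' 0 → fail=0;  out ∅∪∅=∅
  n11('d'): parent n0 fail=0; on 'd' 0 → fail=0;  out ∅∪∅=∅
  n2('ba'): parent n1 fail=0; on 'a' 0 → fail=0;  out ∅∪∅=∅
  n8('cd'): parent n7 fail=0; on 'd' 0 → fail=11;  out ∅∪∅=∅
  n12('da'): parent n11 fail=0; on 'a' 0 → fail=0;  out ∅∪∅=∅
  n3('baa'): parent n2 fail=0; on 'a' 0 → fail=0;  out ∅∪∅=∅
  n9('cda'): parent n8 fail=11; on 'a' 11 → fail=12;  out ∅∪∅=∅
  n13('dac'): parent n12 fail=0; on 'c' 0 → fail=7;  out {2}∪∅={2}
  n4('baac'): parent n3 fail=0; on 'c' 0 → fail=7;  out ∅∪∅=∅
  n10('cdac'): parent n9 fail=12; on 'c' 12 → fail=13;  out {1}∪{2}={1,2}
  n5('baacb'): parent n4 fail=7; on 'b' 7→0 → fail=1;  out ∅∪∅=∅
  n6('baacbc'): parent n5 fail=1; on 'c' 1→0 → fail=7;  out {0}∪∅={0}

Text stream:
[0] read 'd'  n0⇒n11
[1] read 'a'  n11⇒n12
[2] read 'c'  n12⇒n13  ** P2@[0:2]
[3] read 'd'  n13⇒n8 (via fail)
[4] read 'c'  n8⇒n7 (via fail)
[5] read 'b'  n7⇒n1 (via fail)
[6] read 'c'  n1⇒n7 (via fail)
[7] read 'd'  n7⇒n8
[8] read 'a'  n8⇒n9
[9] read 'c'  n9⇒n10  ** P1@[6:9],P2@[7:9]
[10] read 'c'  n10⇒n7 (via fail)
[11] read 'd'  n7⇒n8
[12] read 'a'  n8⇒n9
[13] read 'c'  n9⇒n10  ** P1@[10:13],P2@[11:13]
[14] read 'c'  n10⇒n7 (via fail)
[15] read 'd'  n7⇒n8
[16] read 'a'  n8⇒n9
[17] read 'd'  n9⇒n11 (via fail)
[18] read 'a'  n11⇒n12
[19] read 'c'  n12⇒n13  ** P2@[17:19]
[20] read 'b'  n13⇒n1 (via fail)
[21] read 'b'  n1⇒n1 (via fail)
[22] read 'a'  n1⇒n2
[23] read 'a'  n2⇒n3
[24] read 'c'  n3⇒n4
[25] read 'b'  n4⇒n5
[26] read 'c'  n5⇒n6  ** P0@[21:26]
[27] read 'b'  n6⇒n1 (via fail)
[28] read 'a'  n1⇒n2
[29] read 'a'  n2⇒n3
[30] read 'c'  n3⇒n4
[31] read 'b'  n4⇒n5
[32] read 'c'  n5⇒n6  ** P0@[27:32]
[33] read 'c'  n6⇒n7 (via fail)
[34] read 'b'  n7⇒n1 (via fail)
[35] read 'a'  n1⇒n2
[36] read 'a'  n2⇒n3
[37] read 'c'  n3⇒n4
[38] read 'b'  n4⇒n5
[39] read 'c'  n5⇒n6  ** P0@[34:39]
[40] read 'd'  n6⇒n8 (via fail)
[41] read 'c'  n8⇒n7 (via fail)
[42] read 'd'  n7⇒n8
[43] read 'a'  n8⇒n9
[44] read 'c'  n9⇒n10  ** P1@[41:44],P2@[42:44]
[45] read 'd'  n10⇒n8 (via fail)
[46] read 'a'  n8⇒n9
[47] read 'c'  n9⇒n10  ** P1@[44:47],P2@[45:47]
[48] read 'c'  n10⇒n7 (via fail)
[49] read 'd'  n7⇒n8
[50] read 'a'  n8⇒n9
[51] read 'c'  n9⇒n10  ** P1@[48:51],P2@[49:51]
[52] read 'c'  n10⇒n7 (via fail)
[53] read 'd'  n7⇒n8
[54] read 'a'  n8⇒n9
[55] read 'c'  n9⇒n10  ** P1@[52:55],P2@[53:55]
[56] read 'c'  n10⇒n7 (via fail)
[57] read 'b'  n7⇒n1 (via fail)
[58] read 'a'  n1⇒n2
[59] read 'd'  n2⇒n11 (via fail)
[60] read 'a'  n11⇒n12
[61] read 'c'  n12⇒n13  ** P2@[59:61]
[62] read 'd'  n13⇒n8 (via fail)
[63] read 'd'  n8⇒n11 (via fail)
[64] read 'c'  n11⇒n7 (via fail)
[65] read 'd'  n7⇒n8
[66] read 'a'  n8⇒n9
[67] read 'c'  n9⇒n10  ** P1@[64:67],P2@[65:67]
[68] read 'a'  n10⇒n0 (via fail)
[69] read 'c'  n0⇒n7
[70] read 'd'  n7⇒n8
[71] read 'a'  n8⇒n9
[72] read 'c'  n9⇒n10  ** P1@[69:72],P2@[70:72]
[73] read 'b'  n10⇒n1 (via fail)
[74] read 'a'  n1⇒n2
[75] read 'a'  n2⇒n3
[76] read 'd'  n3⇒n11 (via fail)

Matches: [[2,2],[9,1],[9,2],[13,1],[13,2],[19,2],[26,0],[32,0],[39,0],[44,1],[44,2],[47,1],[47,2],[51,1],[51,2],[55,1],[55,2],[61,2],[67,1],[67,2],[72,1],[72,2]]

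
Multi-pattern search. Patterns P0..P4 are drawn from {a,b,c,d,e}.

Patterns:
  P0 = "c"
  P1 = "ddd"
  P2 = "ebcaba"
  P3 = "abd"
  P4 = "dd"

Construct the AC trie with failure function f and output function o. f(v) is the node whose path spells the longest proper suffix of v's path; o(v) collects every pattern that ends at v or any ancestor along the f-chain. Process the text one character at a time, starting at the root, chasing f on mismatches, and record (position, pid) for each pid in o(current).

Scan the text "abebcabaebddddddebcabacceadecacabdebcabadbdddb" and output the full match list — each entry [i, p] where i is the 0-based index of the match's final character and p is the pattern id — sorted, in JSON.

Build:
Trie (insert patterns):
  n0 'ε': a→11 c→1 d→2 e→5
  n1 'c': ·  [P0 ends]
  n2 'd': d→3
  n3 'dd': d→4  [P4 ends]
  n4 'ddd': ·  [P1 ends]
  n5 'e': b→6
  n6 'eb': c→7
  n7 'ebc': a→8
  n8 'ebca': b→9
  n9 'ebcab': a→10
  n10 'ebcaba': ·  [P2 ends]
  n11 'a': b→12
  n12 'ab': d→13
  n13 'abd': ·  [P3 ends]

BFS fail/out derivation:
  fail(1) 'c': from fail(0)=0 chase 'c': 0 ⇒ 0;  out={0}∪out(0)={0}
  fail(2) 'd': from fail(0)=0 chase 'd': 0 ⇒ 0;  out=∅∪out(0)=∅
  fail(5) 'e': from fail(0)=0 chase 'e': 0 ⇒ 0;  out=∅∪out(0)=∅
  fail(11) 'a': from fail(0)=0 chase 'a': 0 ⇒ 0;  out=∅∪out(0)=∅
  fail(3) 'dd': from fail(2)=0 chase 'd': 0 ⇒ 2;  out={4}∪out(2)={4}
  fail(6) 'eb': from fail(5)=0 chase 'b': 0 ⇒ 0;  out=∅∪out(0)=∅
  fail(12) 'ab': from fail(11)=0 chase 'b': 0 ⇒ 0;  out=∅∪out(0)=∅
  fail(4) 'ddd': from fail(3)=2 chase 'd': 2 ⇒ 3;  out={1}∪out(3)={1,4}
  fail(7) 'ebc': from fail(6)=0 chase 'c': 0 ⇒ 1;  out=∅∪out(1)={0}
  fail(13) 'abd': from fail(12)=0 chase 'd': 0 ⇒ 2;  out={3}∪out(2)={3}
  fail(8) 'ebca': from fail(7)=1 chase 'a': 1→0 ⇒ 11;  out=∅∪out(11)=∅
  fail(9) 'ebcab': from fail(8)=11 chase 'b': 11 ⇒ 12;  out=∅∪out(12)=∅
  fail(10) 'ebcaba': from fail(9)=12 chase 'a': 12→0 ⇒ 11;  out={2}∪out(11)={2}

Scan:
pos 0 'a': at 11
pos 1 'b': at 12
pos 2 'e': at 5 (fail-walked)
pos 3 'b': at 6
pos 4 'c': at 7  emit P0@[4:4]
pos 5 'a': at 8
pos 6 'b': at 9
pos 7 'a': at 10  emit P2@[2:7]
pos 8 'e': at 5 (fail-walked)
pos 9 'b': at 6
pos 10 'd': at 2 (fail-walked)
pos 11 'd': at 3  emit P4@[10:11]
pos 12 'd': at 4  emit P1@[10:12],P4@[11:12]
pos 13 'd': at 4 (fail-walked)  emit P1@[11:13],P4@[12:13]
pos 14 'd': at 4 (fail-walked)  emit P1@[12:14],P4@[13:14]
pos 15 'd': at 4 (fail-walked)  emit P1@[13:15],P4@[14:15]
pos 16 'e': at 5 (fail-walked)
pos 17 'b': at 6
pos 18 'c': at 7  emit P0@[18:18]
pos 19 'a': at 8
pos 20 'b': at 9
pos 21 'a': at 10  emit P2@[16:21]
pos 22 'c': at 1 (fail-walked)  emit P0@[22:22]
pos 23 'c': at 1 (fail-walked)  emit P0@[23:23]
pos 24 'e': at 5 (fail-walked)
pos 25 'a': at 11 (fail-walked)
pos 26 'd': at 2 (fail-walked)
pos 27 'e': at 5 (fail-walked)
pos 28 'c': at 1 (fail-walked)  emit P0@[28:28]
pos 29 'a': at 11 (fail-walked)
pos 30 'c': at 1 (fail-walked)  emit P0@[30:30]
pos 31 'a': at 11 (fail-walked)
pos 32 'b': at 12
pos 33 'd': at 13  emit P3@[31:33]
pos 34 'e': at 5 (fail-walked)
pos 35 'b': at 6
pos 36 'c': at 7  emit P0@[36:36]
pos 37 'a': at 8
pos 38 'b': at 9
pos 39 'a': at 10  emit P2@[34:39]
pos 40 'd': at 2 (fail-walked)
pos 41 'b': at 0 (fail-walked)
pos 42 'd': at 2
pos 43 'd': at 3  emit P4@[42:43]
pos 44 'd': at 4  emit P1@[42:44],P4@[43:44]
pos 45 'b': at 0 (fail-walked)

Matches: [[4,0],[7,2],[11,4],[12,1],[12,4],[13,1],[13,4],[14,1],[14,4],[15,1],[15,4],[18,0],[21,2],[22,0],[23,0],[28,0],[30,0],[33,3],[36,0],[39,2],[43,4],[44,1],[44,4]]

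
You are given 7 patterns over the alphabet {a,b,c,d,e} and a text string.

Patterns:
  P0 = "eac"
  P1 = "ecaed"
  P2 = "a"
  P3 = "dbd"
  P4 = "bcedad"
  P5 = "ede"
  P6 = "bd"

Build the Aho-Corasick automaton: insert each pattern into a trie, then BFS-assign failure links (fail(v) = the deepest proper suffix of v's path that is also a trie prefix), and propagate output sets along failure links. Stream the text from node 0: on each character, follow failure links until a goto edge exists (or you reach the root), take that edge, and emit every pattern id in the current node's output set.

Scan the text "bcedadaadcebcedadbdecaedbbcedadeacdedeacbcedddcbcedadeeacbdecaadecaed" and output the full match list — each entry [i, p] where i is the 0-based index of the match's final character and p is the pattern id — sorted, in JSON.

Construct AC machine:
Trie nodes:
  0='ε' goto a→8 b→12 d→9 e→1
  1='e' goto a→2 c→4 d→18
  2='ea' goto c→3
  3='eac' goto ·  ←P0
  4='ec' goto a→5
  5='eca' goto e→6
  6='ecae' goto d→7
  7='ecaed' goto ·  ←P1
  8='a' goto ·  ←P2
  9='d' goto b→10
  10='db' goto d→11
  11='dbd' goto ·  ←P3
  12='b' goto c→13 d→20
  13='bc' goto e→14
  14='bce' goto d→15
  15='bced' goto a→16
  16='bceda' goto d→17
  17='bcedad' goto ·  ←P4
  18='ed' goto e→19
  19='ede' goto ·  ←P5
  20='bd' goto ·  ←P6

BFS fail/out derivation:
  n1('e'): parent n0 fail=0; on 'e' 0 → fail=0;  out ∅∪∅=∅
  n8('a'): parent n0 fail=0; on 'a' 0 → fail=0;  out {2}∪∅={2}
  n9('d'): parent n0 fail=0; on 'd' 0 → fail=0;  out ∅∪∅=∅
  n12('b'): parent n0 fail=0; on 'b' 0 → fail=0;  out ∅∪∅=∅
  n2('ea'): parent n1 fail=0; on 'a' 0 → fail=8;  out ∅∪{2}={2}
  n4('ec'): parent n1 fail=0; on 'c' 0 → fail=0;  out ∅∪∅=∅
  n10('db'): parent n9 fail=0; on 'b' 0 → fail=12;  out ∅∪∅=∅
  n13('bc'): parent n12 fail=0; on 'c' 0 → fail=0;  out ∅∪∅=∅
  n18('ed'): parent n1 fail=0; on 'd' 0 → fail=9;  out ∅∪∅=∅
  n20('bd'): parent n12 fail=0; on 'd' 0 → fail=9;  out {6}∪∅={6}
  n3('eac'): parent n2 fail=8; on 'c' 8→0 → fail=0;  out {0}∪∅={0}
  n5('eca'): parent n4 fail=0; on 'a' 0 → fail=8;  out ∅∪{2}={2}
  n11('dbd'): parent n10 fail=12; on 'd' 12 → fail=20;  out {3}∪{6}={3,6}
  n14('bce'): parent n13 fail=0; on 'e' 0 → fail=1;  out ∅∪∅=∅
  n19('ede'): parent n18 fail=9; on 'e' 9→0 → fail=1;  out {5}∪∅={5}
  n6('ecae'): parent n5 fail=8; on 'e' 8→0 → fail=1;  out ∅∪∅=∅
  n15('bced'): parent n14 fail=1; on 'd' 1 → fail=18;  out ∅∪∅=∅
  n7('ecaed'): parent n6 fail=1; on 'd' 1 → fail=18;  out {1}∪∅={1}
  n16('bceda'): parent n15 fail=18; on 'a' 18→9→0 → fail=8;  out ∅∪{2}={2}
  n17('bcedad'): parent n16 fail=8; on 'd' 8→0 → fail=9;  out {4}∪∅={4}

Text stream:
i=0 'b': node 0→12
i=1 'c': node 12→13
i=2 'e': node 13→14
i=3 'd': node 14→15
i=4 'a': node 15→16  emit P2@[4:4]
i=5 'd': node 16→17  emit P4@[0:5]
i=6 'a': node 17→8 (fail-walked)  emit P2@[6:6]
i=7 'a': node 8→8 (fail-walked)  emit P2@[7:7]
i=8 'd': node 8→9 (fail-walked)
i=9 'c': node 9→0 (fail-walked)
i=10 'e': node 0→1
i=11 'b': node 1→12 (fail-walked)
i=12 'c': node 12→13
i=13 'e': node 13→14
i=14 'd': node 14→15
i=15 'a': node 15→16  emit P2@[15:15]
i=16 'd': node 16→17  emit P4@[11:16]
i=17 'b': node 17→10 (fail-walked)
i=18 'd': node 10→11  emit P3@[16:18],P6@[17:18]
i=19 'e': node 11→1 (fail-walked)
i=20 'c': node 1→4
i=21 'a': node 4→5  emit P2@[21:21]
i=22 'e': node 5→6
i=23 'd': node 6→7  emit P1@[19:23]
i=24 'b': node 7→10 (fail-walked)
i=25 'b': node 10→12 (fail-walked)
i=26 'c': node 12→13
i=27 'e': node 13→14
i=28 'd': node 14→15
i=29 'a': node 15→16  emit P2@[29:29]
i=30 'd': node 16→17  emit P4@[25:30]
i=31 'e': node 17→1 (fail-walked)
i=32 'a': node 1→2  emit P2@[32:32]
i=33 'c': node 2→3  emit P0@[31:33]
i=34 'd': node 3→9 (fail-walked)
i=35 'e': node 9→1 (fail-walked)
i=36 'd': node 1→18
i=37 'e': node 18→19  emit P5@[35:37]
i=38 'a': node 19→2 (fail-walked)  emit P2@[38:38]
i=39 'c': node 2→3  emit P0@[37:39]
i=40 'b': node 3→12 (fail-walked)
i=41 'c': node 12→13
i=42 'e': node 13→14
i=43 'd': node 14→15
i=44 'd': node 15→9 (fail-walked)
i=45 'd': node 9→9 (fail-walked)
i=46 'c': node 9→0 (fail-walked)
i=47 'b': node 0→12
i=48 'c': node 12→13
i=49 'e': node 13→14
i=50 'd': node 14→15
i=51 'a': node 15→16  emit P2@[51:51]
i=52 'd': node 16→17  emit P4@[47:52]
i=53 'e': node 17→1 (fail-walked)
i=54 'e': node 1→1 (fail-walked)
i=55 'a': node 1→2  emit P2@[55:55]
i=56 'c': node 2→3  emit P0@[54:56]
i=57 'b': node 3→12 (fail-walked)
i=58 'd': node 12→20  emit P6@[57:58]
i=59 'e': node 20→1 (fail-walked)
i=60 'c': node 1→4
i=61 'a': node 4→5  emit P2@[61:61]
i=62 'a': node 5→8 (fail-walked)  emit P2@[62:62]
i=63 'd': node 8→9 (fail-walked)
i=64 'e': node 9→1 (fail-walked)
i=65 'c': node 1→4
i=66 'a': node 4→5  emit P2@[66:66]
i=67 'e': node 5→6
i=68 'd': node 6→7  emit P1@[64:68]

Matches: [[4,2],[5,4],[6,2],[7,2],[15,2],[16,4],[18,3],[18,6],[21,2],[23,1],[29,2],[30,4],[32,2],[33,0],[37,5],[38,2],[39,0],[51,2],[52,4],[55,2],[56,0],[58,6],[61,2],[62,2],[66,2],[68,1]]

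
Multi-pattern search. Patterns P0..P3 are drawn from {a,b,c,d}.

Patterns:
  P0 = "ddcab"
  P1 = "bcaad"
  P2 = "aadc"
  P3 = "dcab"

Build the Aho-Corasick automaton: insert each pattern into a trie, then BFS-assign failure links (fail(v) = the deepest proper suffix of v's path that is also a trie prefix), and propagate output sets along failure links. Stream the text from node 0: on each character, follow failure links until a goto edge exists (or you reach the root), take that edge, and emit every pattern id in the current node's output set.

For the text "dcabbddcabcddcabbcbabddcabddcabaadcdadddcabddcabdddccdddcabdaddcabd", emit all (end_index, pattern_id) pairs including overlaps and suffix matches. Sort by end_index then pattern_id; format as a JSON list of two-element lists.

Build:
Trie (insert patterns):
  n0 'ε': a→11 b→6 d→1
  n1 'd': c→15 d→2
  n2 'dd': c→3
  n3 'ddc': a→4
  n4 'ddca': b→5
  n5 'ddcab': ·  [P0 ends]
  n6 'b': c→7
  n7 'bc': a→8
  n8 'bca': a→9
  n9 'bcaa': d→10
  n10 'bcaad': ·  [P1 ends]
  n11 'a': a→12
  n12 'aa': d→13
  n13 'aad': c→14
  n14 'aadc': ·  [P2 ends]
  n15 'dc': a→16
  n16 'dca': b→17
  n17 'dcab': ·  [P3 ends]

BFS fail/out derivation:
  n1('d'): parent n0 fail=0; on 'd' 0 → fail=0;  out ∅∪∅=∅
  n6('b'): parent n0 fail=0; on 'b' 0 → fail=0;  out ∅∪∅=∅
  n11('a'): parent n0 fail=0; on 'a' 0 → fail=0;  out ∅∪∅=∅
  n2('dd'): parent n1 fail=0; on 'd' 0 → fail=1;  out ∅∪∅=∅
  n7('bc'): parent n6 fail=0; on 'c' 0 → fail=0;  out ∅∪∅=∅
  n12('aa'): parent n11 fail=0; on 'a' 0 → fail=11;  out ∅∪∅=∅
  n15('dc'): parent n1 fail=0; on 'c' 0 → fail=0;  out ∅∪∅=∅
  n3('ddc'): parent n2 fail=1; on 'c' 1 → fail=15;  out ∅∪∅=∅
  n8('bca'): parent n7 fail=0; on 'a' 0 → fail=11;  out ∅∪∅=∅
  n13('aad'): parent n12 fail=11; on 'd' 11→0 → fail=1;  out ∅∪∅=∅
  n16('dca'): parent n15 fail=0; on 'a' 0 → fail=11;  out ∅∪∅=∅
  n4('ddca'): parent n3 fail=15; on 'a' 15 → fail=16;  out ∅∪∅=∅
  n9('bcaa'): parent n8 fail=11; on 'a' 11 → fail=12;  out ∅∪∅=∅
  n14('aadc'): parent n13 fail=1; on 'c' 1 → fail=15;  out {2}∪∅={2}
  n17('dcab'): parent n16 fail=11; on 'b' 11→0 → fail=6;  out {3}∪∅={3}
  n5('ddcab'): parent n4 fail=16; on 'b' 16 → fail=17;  out {0}∪{3}={0,3}
  n10('bcaad'): parent n9 fail=12; on 'd' 12 → fail=13;  out {1}∪∅={1}

Run:
i=0 'd': node 0→1
i=1 'c': node 1→15
i=2 'a': node 15→16
i=3 'b': node 16→17  emit P3@[0:3]
i=4 'b': node 17→6 (fail-walked)
i=5 'd': node 6→1 (fail-walked)
i=6 'd': node 1→2
i=7 'c': node 2→3
i=8 'a': node 3→4
i=9 'b': node 4→5  emit P0@[5:9],P3@[6:9]
i=10 'c': node 5→7 (fail-walked)
i=11 'd': node 7→1 (fail-walked)
i=12 'd': node 1→2
i=13 'c': node 2→3
i=14 'a': node 3→4
i=15 'b': node 4→5  emit P0@[11:15],P3@[12:15]
i=16 'b': node 5→6 (fail-walked)
i=17 'c': node 6→7
i=18 'b': node 7→6 (fail-walked)
i=19 'a': node 6→11 (fail-walked)
i=20 'b': node 11→6 (fail-walked)
i=21 'd': node 6→1 (fail-walked)
i=22 'd': node 1→2
i=23 'c': node 2→3
i=24 'a': node 3→4
i=25 'b': node 4→5  emit P0@[21:25],P3@[22:25]
i=26 'd': node 5→1 (fail-walked)
i=27 'd': node 1→2
i=28 'c': node 2→3
i=29 'a': node 3→4
i=30 'b': node 4→5  emit P0@[26:30],P3@[27:30]
i=31 'a': node 5→11 (fail-walked)
i=32 'a': node 11→12
i=33 'd': node 12→13
i=34 'c': node 13→14  emit P2@[31:34]
i=35 'd': node 14→1 (fail-walked)
i=36 'a': node 1→11 (fail-walked)
i=37 'd': node 11→1 (fail-walked)
i=38 'd': node 1→2
i=39 'd': node 2→2 (fail-walked)
i=40 'c': node 2→3
i=41 'a': node 3→4
i=42 'b': node 4→5  emit P0@[38:42],P3@[39:42]
i=43 'd': node 5→1 (fail-walked)
i=44 'd': node 1→2
i=45 'c': node 2→3
i=46 'a': node 3→4
i=47 'b': node 4→5  emit P0@[43:47],P3@[44:47]
i=48 'd': node 5→1 (fail-walked)
i=49 'd': node 1→2
i=50 'd': node 2→2 (fail-walked)
i=51 'c': node 2→3
i=52 'c': node 3→0 (fail-walked)
i=53 'd': node 0→1
i=54 'd': node 1→2
i=55 'd': node 2→2 (fail-walked)
i=56 'c': node 2→3
i=57 'a': node 3→4
i=58 'b': node 4→5  emit P0@[54:58],P3@[55:58]
i=59 'd': node 5→1 (fail-walked)
i=60 'a': node 1→11 (fail-walked)
i=61 'd': node 11→1 (fail-walked)
i=62 'd': node 1→2
i=63 'c': node 2→3
i=64 'a': node 3→4
i=65 'b': node 4→5  emit P0@[61:65],P3@[62:65]
i=66 'd': node 5→1 (fail-walked)

Result: [[3,3],[9,0],[9,3],[15,0],[15,3],[25,0],[25,3],[30,0],[30,3],[34,2],[42,0],[42,3],[47,0],[47,3],[58,0],[58,3],[65,0],[65,3]]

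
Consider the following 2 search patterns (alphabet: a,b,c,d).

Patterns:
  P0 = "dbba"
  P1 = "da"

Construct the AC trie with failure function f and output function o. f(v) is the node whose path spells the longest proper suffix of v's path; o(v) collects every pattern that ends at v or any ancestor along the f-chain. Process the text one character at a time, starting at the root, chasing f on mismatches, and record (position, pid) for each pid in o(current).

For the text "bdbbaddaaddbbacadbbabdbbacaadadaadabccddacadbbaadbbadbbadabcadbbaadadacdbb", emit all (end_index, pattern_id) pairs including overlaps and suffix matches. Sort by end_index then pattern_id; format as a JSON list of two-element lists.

Build:
Trie (insert patterns):
  0='ε' goto d→1
  1='d' goto a→5 b→2
  2='db' goto b→3
  3='dbb' goto a→4
  4='dbba' goto ·  ←P0
  5='da' goto ·  ←P1

BFS fail/out derivation:
  n1('d'): parent n0 fail=0; on 'd' 0 → fail=0;  out ∅∪∅=∅
  n2('db'): parent n1 fail=0; on 'b' 0 → fail=0;  out ∅∪∅=∅
  n5('da'): parent n1 fail=0; on 'a' 0 → fail=0;  out {1}∪∅={1}
  n3('dbb'): parent n2 fail=0; on 'b' 0 → fail=0;  out ∅∪∅=∅
  n4('dbba'): parent n3 fail=0; on 'a' 0 → fail=0;  out {0}∪∅={0}

Scan:
pos 0 'b': at 0
pos 1 'd': at 1
pos 2 'b': at 2
pos 3 'b': at 3
pos 4 'a': at 4  ** P0@[1:4]
pos 5 'd': at 1 ·f
pos 6 'd': at 1 ·f
pos 7 'a': at 5  ** P1@[6:7]
pos 8 'a': at 0 ·f
pos 9 'd': at 1
pos 10 'd': at 1 ·f
pos 11 'b': at 2
pos 12 'b': at 3
pos 13 'a': at 4  ** P0@[10:13]
pos 14 'c': at 0 ·f
pos 15 'a': at 0
pos 16 'd': at 1
pos 17 'b': at 2
pos 18 'b': at 3
pos 19 'a': at 4  ** P0@[16:19]
pos 20 'b': at 0 ·f
pos 21 'd': at 1
pos 22 'b': at 2
pos 23 'b': at 3
pos 24 'a': at 4  ** P0@[21:24]
pos 25 'c': at 0 ·f
pos 26 'a': at 0
pos 27 'a': at 0
pos 28 'd': at 1
pos 29 'a': at 5  ** P1@[28:29]
pos 30 'd': at 1 ·f
pos 31 'a': at 5  ** P1@[30:31]
pos 32 'a': at 0 ·f
pos 33 'd': at 1
pos 34 'a': at 5  ** P1@[33:34]
pos 35 'b': at 0 ·f
pos 36 'c': at 0
pos 37 'c': at 0
pos 38 'd': at 1
pos 39 'd': at 1 ·f
pos 40 'a': at 5  ** P1@[39:40]
pos 41 'c': at 0 ·f
pos 42 'a': at 0
pos 43 'd': at 1
pos 44 'b': at 2
pos 45 'b': at 3
pos 46 'a': at 4  ** P0@[43:46]
pos 47 'a': at 0 ·f
pos 48 'd': at 1
pos 49 'b': at 2
pos 50 'b': at 3
pos 51 'a': at 4  ** P0@[48:51]
pos 52 'd': at 1 ·f
pos 53 'b': at 2
pos 54 'b': at 3
pos 55 'a': at 4  ** P0@[52:55]
pos 56 'd': at 1 ·f
pos 57 'a': at 5  ** P1@[56:57]
pos 58 'b': at 0 ·f
pos 59 'c': at 0
pos 60 'a': at 0
pos 61 'd': at 1
pos 62 'b': at 2
pos 63 'b': at 3
pos 64 'a': at 4  ** P0@[61:64]
pos 65 'a': at 0 ·f
pos 66 'd': at 1
pos 67 'a': at 5  ** P1@[66:67]
pos 68 'd': at 1 ·f
pos 69 'a': at 5  ** P1@[68:69]
pos 70 'c': at 0 ·f
pos 71 'd': at 1
pos 72 'b': at 2
pos 73 'b': at 3

Matches: [[4,0],[7,1],[13,0],[19,0],[24,0],[29,1],[31,1],[34,1],[40,1],[46,0],[51,0],[55,0],[57,1],[64,0],[67,1],[69,1]]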